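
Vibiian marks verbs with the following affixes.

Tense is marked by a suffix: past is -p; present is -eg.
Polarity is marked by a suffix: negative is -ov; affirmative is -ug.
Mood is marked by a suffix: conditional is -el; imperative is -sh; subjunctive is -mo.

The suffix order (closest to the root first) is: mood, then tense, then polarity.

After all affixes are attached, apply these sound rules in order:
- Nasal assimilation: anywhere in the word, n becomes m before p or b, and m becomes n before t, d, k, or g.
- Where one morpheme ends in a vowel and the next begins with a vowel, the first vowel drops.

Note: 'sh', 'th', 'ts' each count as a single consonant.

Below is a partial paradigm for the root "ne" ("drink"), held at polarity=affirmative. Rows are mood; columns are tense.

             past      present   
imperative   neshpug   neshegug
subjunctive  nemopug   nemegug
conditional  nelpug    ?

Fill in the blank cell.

Attach mood conditional -el → neel.
Attach tense present -eg → neeleg.
Attach polarity affirmative -ug → neelegug.
Nasal assimilation: no change.
Apply vowel deletion: neelegug → nelegug.

nelegug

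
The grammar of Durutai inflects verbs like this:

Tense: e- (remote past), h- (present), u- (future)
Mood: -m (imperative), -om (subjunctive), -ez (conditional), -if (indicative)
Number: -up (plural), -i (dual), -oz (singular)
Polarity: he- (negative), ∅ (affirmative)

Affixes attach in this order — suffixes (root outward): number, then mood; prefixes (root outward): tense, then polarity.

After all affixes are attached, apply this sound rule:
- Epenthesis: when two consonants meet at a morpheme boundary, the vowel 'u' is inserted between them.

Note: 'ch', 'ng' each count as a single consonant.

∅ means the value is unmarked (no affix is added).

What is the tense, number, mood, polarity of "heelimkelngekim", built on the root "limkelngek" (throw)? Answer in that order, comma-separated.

remote past, dual, imperative, negative

Segment: he-e-limkelngek-i-m.
tense: e- → remote past.
number: -i → dual.
mood: -m → imperative.
polarity: he- → negative.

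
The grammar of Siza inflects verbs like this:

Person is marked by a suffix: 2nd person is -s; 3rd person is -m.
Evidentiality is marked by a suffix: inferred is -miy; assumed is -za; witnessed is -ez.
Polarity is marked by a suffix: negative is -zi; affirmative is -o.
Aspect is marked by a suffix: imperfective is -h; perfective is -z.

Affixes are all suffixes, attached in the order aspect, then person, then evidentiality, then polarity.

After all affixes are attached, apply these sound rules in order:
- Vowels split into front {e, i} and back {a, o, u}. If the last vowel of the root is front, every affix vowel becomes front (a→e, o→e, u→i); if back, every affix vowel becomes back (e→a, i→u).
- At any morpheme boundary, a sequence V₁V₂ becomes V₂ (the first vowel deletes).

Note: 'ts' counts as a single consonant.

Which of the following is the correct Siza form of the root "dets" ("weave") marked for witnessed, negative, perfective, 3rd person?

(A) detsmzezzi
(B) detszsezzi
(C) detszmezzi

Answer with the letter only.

Attach aspect perfective -z → detsz.
Attach person 3rd person -m → detszm.
Attach evidentiality witnessed -ez → detszmez.
Attach polarity negative -zi → detszmezzi.
Vowel harmony: no change.
Vowel deletion: no change.
So the correct form is detszmezzi, option (C).
(B) detszsezzi is wrong: it uses 2nd person instead of 3rd person for person.
(A) detsmzezzi is wrong: it has the affixes in the wrong order.

C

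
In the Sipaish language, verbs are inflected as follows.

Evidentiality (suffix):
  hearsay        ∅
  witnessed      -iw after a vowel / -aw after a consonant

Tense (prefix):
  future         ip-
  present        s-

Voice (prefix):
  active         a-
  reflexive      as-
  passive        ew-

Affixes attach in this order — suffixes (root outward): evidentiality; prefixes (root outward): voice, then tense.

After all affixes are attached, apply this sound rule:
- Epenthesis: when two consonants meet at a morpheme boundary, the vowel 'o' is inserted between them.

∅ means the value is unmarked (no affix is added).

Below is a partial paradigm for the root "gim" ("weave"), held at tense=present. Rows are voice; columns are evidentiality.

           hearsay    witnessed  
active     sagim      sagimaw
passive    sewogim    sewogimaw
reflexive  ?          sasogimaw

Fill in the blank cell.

Attach voice reflexive as- → asgim.
evidentiality = hearsay: zero marking, form stays asgim.
Attach tense present s- → sasgim.
Apply epenthesis: sasgim → sasogim.

sasogim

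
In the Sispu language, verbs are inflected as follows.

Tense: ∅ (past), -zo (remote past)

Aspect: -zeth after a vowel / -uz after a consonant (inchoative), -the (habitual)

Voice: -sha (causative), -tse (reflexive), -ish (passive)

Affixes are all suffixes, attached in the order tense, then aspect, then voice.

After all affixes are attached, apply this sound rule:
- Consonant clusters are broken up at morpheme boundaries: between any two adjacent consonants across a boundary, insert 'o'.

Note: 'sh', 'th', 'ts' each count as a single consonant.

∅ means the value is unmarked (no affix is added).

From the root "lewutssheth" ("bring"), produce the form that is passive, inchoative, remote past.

lewutsshethozozethish

Attach tense remote past -zo → lewutsshethzo.
Attach aspect inchoative -zeth (after vowel 'o') → lewutsshethzozeth.
Attach voice passive -ish → lewutsshethzozethish.
Apply epenthesis: lewutsshethzozethish → lewutsshethozozethish.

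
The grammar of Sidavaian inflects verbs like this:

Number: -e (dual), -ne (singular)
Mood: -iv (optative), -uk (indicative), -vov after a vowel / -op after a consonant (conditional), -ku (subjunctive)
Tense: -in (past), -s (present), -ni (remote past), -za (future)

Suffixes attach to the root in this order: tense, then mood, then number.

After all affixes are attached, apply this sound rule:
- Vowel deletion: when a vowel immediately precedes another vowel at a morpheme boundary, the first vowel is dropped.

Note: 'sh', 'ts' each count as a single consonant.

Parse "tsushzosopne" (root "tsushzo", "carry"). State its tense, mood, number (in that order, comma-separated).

Segment: tsushzo-s-op-ne.
tense: -s → present.
mood: -vov/op → conditional.
number: -ne → singular.

present, conditional, singular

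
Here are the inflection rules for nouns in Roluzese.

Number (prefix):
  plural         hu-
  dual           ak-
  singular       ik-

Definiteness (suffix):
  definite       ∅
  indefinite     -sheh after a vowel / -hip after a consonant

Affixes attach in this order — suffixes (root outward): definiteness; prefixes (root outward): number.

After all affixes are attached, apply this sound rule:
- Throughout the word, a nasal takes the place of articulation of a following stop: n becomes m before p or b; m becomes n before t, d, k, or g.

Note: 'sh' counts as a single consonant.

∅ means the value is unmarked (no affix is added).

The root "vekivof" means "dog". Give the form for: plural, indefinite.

huvekivofhip

Attach number plural hu- → huvekivof.
Attach definiteness indefinite -hip (after consonant 'f') → huvekivofhip.
Nasal assimilation: no change.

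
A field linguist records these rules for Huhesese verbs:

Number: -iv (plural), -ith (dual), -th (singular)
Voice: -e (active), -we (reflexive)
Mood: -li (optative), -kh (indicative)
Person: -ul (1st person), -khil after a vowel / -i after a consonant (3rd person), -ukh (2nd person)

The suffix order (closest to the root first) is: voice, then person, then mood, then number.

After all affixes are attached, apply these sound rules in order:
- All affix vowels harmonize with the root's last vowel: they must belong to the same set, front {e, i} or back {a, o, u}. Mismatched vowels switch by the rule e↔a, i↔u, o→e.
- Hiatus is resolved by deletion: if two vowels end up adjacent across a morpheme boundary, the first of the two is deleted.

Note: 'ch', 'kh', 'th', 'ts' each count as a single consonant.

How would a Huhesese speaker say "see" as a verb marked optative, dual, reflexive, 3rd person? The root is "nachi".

nachiwekhillith

Attach voice reflexive -we → nachiwe.
Attach person 3rd person -khil (after vowel 'e') → nachiwekhil.
Attach mood optative -li → nachiwekhilli.
Attach number dual -ith → nachiwekhilliith.
Vowel harmony: no change.
Apply vowel deletion: nachiwekhilliith → nachiwekhillith.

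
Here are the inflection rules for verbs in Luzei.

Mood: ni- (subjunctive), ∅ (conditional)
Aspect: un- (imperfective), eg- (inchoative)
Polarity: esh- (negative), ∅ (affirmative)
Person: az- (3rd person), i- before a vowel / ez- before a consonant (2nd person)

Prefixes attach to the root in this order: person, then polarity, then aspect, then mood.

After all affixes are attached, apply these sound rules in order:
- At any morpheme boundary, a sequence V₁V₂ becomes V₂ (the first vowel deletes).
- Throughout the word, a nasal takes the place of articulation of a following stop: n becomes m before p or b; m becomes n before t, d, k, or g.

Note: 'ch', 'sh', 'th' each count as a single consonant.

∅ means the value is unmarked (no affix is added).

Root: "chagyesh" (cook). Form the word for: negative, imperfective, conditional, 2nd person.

Attach person 2nd person ez- (before consonant 'ch') → ezchagyesh.
Attach polarity negative esh- → eshezchagyesh.
Attach aspect imperfective un- → uneshezchagyesh.
mood = conditional: zero marking, form stays uneshezchagyesh.
Vowel deletion: no change.
Nasal assimilation: no change.

uneshezchagyesh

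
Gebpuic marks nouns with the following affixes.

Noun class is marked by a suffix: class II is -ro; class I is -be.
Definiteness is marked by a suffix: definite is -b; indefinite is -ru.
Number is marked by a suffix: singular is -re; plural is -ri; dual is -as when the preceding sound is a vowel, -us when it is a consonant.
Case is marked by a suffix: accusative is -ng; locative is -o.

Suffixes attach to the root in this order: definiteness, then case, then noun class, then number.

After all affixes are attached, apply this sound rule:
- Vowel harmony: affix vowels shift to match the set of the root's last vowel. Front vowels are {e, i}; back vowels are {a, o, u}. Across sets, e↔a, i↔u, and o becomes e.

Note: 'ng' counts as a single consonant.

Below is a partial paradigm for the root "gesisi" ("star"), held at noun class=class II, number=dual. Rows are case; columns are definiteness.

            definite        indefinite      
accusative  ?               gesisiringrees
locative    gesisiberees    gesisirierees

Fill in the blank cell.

gesisibngrees

Attach definiteness definite -b → gesisib.
Attach case accusative -ng → gesisibng.
Attach noun class class II -ro → gesisibngro.
Attach number dual -as (after vowel 'o') → gesisibngroas.
Apply vowel harmony: gesisibngroas → gesisibngrees.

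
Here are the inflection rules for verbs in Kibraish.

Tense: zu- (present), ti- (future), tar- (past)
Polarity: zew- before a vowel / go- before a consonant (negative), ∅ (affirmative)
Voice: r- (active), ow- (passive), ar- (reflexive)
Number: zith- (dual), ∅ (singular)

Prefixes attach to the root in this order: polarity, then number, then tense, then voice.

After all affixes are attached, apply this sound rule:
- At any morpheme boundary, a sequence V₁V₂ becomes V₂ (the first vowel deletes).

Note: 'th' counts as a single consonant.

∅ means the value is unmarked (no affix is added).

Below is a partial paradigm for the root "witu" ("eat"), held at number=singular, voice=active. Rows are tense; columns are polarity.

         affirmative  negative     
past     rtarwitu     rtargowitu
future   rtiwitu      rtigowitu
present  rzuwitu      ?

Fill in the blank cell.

rzugowitu

Attach polarity negative go- (before consonant 'w') → gowitu.
number = singular: zero marking, form stays gowitu.
Attach tense present zu- → zugowitu.
Attach voice active r- → rzugowitu.
Vowel deletion: no change.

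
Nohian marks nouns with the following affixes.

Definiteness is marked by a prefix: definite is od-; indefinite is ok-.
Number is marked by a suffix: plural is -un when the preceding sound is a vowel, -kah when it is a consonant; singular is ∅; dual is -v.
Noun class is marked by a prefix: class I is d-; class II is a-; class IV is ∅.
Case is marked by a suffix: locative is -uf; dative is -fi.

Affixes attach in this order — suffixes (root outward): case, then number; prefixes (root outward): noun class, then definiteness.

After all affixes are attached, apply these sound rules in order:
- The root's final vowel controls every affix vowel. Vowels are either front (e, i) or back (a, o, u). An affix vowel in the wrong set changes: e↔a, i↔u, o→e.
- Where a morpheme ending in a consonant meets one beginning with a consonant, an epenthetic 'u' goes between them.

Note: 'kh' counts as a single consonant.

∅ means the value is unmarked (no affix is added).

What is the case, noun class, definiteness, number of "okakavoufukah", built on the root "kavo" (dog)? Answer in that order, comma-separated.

Segment: ok-a-kavo-uf-kah.
case: -uf → locative.
noun class: a- → class II.
definiteness: ok- → indefinite.
number: -un/kah → plural.

locative, class II, indefinite, plural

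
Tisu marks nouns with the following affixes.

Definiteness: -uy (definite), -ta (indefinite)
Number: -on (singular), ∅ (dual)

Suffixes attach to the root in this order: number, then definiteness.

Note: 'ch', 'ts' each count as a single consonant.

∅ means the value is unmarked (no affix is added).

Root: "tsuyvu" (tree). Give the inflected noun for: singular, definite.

Attach number singular -on → tsuyvuon.
Attach definiteness definite -uy → tsuyvuonuy.

tsuyvuonuy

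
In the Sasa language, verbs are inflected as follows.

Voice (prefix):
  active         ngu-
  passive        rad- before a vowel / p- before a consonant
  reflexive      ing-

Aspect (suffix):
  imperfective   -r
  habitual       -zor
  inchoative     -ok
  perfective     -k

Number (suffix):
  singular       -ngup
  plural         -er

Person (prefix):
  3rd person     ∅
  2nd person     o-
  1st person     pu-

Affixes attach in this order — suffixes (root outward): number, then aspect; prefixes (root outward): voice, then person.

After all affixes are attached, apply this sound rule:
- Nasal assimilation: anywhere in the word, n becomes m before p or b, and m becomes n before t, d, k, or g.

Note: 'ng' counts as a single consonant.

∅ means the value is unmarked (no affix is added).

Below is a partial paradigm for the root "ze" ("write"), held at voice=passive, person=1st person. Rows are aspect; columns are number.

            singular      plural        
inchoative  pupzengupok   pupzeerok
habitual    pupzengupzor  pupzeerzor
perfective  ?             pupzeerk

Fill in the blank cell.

Attach voice passive p- (before consonant 'z') → pze.
Attach number singular -ngup → pzengup.
Attach aspect perfective -k → pzengupk.
Attach person 1st person pu- → pupzengupk.
Nasal assimilation: no change.

pupzengupk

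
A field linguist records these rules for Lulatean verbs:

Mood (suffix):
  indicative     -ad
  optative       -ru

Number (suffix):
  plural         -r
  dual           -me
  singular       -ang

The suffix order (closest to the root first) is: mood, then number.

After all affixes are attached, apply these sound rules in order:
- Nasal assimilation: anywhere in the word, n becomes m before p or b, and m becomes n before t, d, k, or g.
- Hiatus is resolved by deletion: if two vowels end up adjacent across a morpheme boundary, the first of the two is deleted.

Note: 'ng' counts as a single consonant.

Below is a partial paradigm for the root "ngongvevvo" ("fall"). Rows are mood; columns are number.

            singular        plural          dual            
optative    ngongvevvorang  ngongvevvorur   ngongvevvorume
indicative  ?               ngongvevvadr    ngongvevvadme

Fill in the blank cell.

Attach mood indicative -ad → ngongvevvoad.
Attach number singular -ang → ngongvevvoadang.
Nasal assimilation: no change.
Apply vowel deletion: ngongvevvoadang → ngongvevvadang.

ngongvevvadang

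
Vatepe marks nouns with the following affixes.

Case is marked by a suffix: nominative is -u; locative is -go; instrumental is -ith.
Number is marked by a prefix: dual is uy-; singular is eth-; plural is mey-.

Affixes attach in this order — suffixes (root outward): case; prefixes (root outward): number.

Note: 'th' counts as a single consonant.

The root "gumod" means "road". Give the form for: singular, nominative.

Attach case nominative -u → gumodu.
Attach number singular eth- → ethgumodu.

ethgumodu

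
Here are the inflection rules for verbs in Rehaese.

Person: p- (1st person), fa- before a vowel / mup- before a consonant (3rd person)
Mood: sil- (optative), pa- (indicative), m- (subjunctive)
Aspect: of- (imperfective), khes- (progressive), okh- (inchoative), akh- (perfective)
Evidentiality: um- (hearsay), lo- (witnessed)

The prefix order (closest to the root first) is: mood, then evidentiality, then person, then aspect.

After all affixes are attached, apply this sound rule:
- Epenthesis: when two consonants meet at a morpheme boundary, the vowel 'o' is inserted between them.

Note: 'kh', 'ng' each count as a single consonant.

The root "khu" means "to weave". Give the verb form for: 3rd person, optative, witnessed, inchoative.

okhomupolosilokhu

Attach mood optative sil- → silkhu.
Attach evidentiality witnessed lo- → losilkhu.
Attach person 3rd person mup- (before consonant 'l') → muplosilkhu.
Attach aspect inchoative okh- → okhmuplosilkhu.
Apply epenthesis: okhmuplosilkhu → okhomupolosilokhu.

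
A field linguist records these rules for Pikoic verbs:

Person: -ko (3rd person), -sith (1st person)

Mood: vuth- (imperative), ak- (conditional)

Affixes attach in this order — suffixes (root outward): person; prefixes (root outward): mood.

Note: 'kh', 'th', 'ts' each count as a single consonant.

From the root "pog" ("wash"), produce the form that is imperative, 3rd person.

vuthpogko

Attach mood imperative vuth- → vuthpog.
Attach person 3rd person -ko → vuthpogko.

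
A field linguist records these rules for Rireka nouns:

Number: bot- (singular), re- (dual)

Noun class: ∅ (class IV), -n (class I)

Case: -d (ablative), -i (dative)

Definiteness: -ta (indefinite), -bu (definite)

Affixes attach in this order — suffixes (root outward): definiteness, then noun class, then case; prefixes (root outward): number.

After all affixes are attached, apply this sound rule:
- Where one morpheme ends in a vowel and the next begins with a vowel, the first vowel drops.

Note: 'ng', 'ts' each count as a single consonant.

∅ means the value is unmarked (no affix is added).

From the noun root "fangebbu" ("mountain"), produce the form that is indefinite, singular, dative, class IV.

Attach definiteness indefinite -ta → fangebbuta.
Attach number singular bot- → botfangebbuta.
noun class = class IV: zero marking, form stays botfangebbuta.
Attach case dative -i → botfangebbutai.
Apply vowel deletion: botfangebbutai → botfangebbuti.

botfangebbuti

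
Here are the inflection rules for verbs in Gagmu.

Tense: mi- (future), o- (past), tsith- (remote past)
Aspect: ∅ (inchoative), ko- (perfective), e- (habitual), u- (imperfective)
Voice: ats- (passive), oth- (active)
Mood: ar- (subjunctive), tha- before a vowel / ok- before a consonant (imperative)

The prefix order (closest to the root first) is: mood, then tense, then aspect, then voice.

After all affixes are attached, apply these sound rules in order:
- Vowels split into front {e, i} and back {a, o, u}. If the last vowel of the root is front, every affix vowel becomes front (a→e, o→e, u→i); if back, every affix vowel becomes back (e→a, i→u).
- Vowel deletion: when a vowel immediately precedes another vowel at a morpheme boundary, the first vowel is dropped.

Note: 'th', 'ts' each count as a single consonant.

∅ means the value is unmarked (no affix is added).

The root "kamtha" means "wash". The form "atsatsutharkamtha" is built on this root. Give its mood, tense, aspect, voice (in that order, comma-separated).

subjunctive, remote past, habitual, passive

Segment: ats-e-tsith-ar-kamtha.
mood: ar- → subjunctive.
tense: tsith- → remote past.
aspect: e- → habitual.
voice: ats- → passive.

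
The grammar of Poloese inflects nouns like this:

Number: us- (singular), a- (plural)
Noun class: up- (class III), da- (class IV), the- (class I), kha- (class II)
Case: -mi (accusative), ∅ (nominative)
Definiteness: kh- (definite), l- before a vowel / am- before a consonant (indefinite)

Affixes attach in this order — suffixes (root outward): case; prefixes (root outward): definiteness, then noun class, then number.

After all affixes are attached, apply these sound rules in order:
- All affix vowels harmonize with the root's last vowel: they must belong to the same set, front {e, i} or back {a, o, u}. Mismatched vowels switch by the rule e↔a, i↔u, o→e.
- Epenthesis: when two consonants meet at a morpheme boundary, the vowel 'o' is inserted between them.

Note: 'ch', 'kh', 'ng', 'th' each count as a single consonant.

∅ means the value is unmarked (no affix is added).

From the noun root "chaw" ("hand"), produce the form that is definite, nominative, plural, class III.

aupokhochaw

case = nominative: zero marking, form stays chaw.
Attach definiteness definite kh- → khchaw.
Attach noun class class III up- → upkhchaw.
Attach number plural a- → aupkhchaw.
Vowel harmony: no change.
Apply epenthesis: aupkhchaw → aupokhochaw.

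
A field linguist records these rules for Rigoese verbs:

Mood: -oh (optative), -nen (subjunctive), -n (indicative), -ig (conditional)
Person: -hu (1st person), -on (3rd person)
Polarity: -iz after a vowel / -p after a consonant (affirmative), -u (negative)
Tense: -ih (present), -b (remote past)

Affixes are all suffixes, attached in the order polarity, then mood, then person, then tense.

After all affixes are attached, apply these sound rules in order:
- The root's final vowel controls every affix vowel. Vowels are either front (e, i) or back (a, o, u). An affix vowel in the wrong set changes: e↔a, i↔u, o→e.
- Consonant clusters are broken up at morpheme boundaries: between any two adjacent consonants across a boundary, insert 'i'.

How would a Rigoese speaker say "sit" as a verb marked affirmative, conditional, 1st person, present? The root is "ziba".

zibauzugihuuh

Attach polarity affirmative -iz (after vowel 'a') → zibaiz.
Attach mood conditional -ig → zibaizig.
Attach person 1st person -hu → zibaizighu.
Attach tense present -ih → zibaizighuih.
Apply vowel harmony: zibaizighuih → zibauzughuuh.
Apply epenthesis: zibauzughuuh → zibauzugihuuh.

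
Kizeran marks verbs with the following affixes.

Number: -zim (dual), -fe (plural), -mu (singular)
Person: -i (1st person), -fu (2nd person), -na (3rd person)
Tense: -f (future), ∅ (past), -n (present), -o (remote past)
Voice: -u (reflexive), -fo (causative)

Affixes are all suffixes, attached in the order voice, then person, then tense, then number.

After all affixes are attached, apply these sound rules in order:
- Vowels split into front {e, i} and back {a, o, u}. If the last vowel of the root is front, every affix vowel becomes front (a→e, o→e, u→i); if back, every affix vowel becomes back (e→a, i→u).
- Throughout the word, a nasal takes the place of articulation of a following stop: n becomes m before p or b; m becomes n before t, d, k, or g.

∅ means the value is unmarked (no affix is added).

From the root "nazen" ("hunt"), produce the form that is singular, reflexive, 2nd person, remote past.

nazenifiemi

Attach voice reflexive -u → nazenu.
Attach person 2nd person -fu → nazenufu.
Attach tense remote past -o → nazenufuo.
Attach number singular -mu → nazenufuomu.
Apply vowel harmony: nazenufuomu → nazenifiemi.
Nasal assimilation: no change.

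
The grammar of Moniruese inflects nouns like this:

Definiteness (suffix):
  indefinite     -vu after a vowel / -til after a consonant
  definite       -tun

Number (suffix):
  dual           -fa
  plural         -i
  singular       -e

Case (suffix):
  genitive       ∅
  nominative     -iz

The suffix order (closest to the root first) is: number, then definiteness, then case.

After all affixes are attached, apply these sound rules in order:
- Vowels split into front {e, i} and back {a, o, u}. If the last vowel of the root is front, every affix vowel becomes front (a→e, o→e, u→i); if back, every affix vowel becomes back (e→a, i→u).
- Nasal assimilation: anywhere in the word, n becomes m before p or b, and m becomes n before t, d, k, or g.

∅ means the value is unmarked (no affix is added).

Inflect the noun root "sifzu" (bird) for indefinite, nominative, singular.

sifzuavuuz

Attach number singular -e → sifzue.
Attach definiteness indefinite -vu (after vowel 'e') → sifzuevu.
Attach case nominative -iz → sifzuevuiz.
Apply vowel harmony: sifzuevuiz → sifzuavuuz.
Nasal assimilation: no change.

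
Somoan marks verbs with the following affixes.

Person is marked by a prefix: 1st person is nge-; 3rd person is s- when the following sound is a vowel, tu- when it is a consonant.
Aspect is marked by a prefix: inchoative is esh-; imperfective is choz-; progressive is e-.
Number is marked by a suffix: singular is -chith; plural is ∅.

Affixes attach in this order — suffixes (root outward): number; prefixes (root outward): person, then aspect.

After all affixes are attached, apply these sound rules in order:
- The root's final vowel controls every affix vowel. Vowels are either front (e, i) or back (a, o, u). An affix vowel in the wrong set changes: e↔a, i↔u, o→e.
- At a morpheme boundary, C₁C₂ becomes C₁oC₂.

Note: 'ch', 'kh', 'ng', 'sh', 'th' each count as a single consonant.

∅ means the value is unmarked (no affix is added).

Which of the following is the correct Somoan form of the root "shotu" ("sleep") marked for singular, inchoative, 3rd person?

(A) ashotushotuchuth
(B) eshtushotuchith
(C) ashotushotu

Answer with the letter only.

Attach person 3rd person tu- (before consonant 'sh') → tushotu.
Attach aspect inchoative esh- → eshtushotu.
Attach number singular -chith → eshtushotuchith.
Apply vowel harmony: eshtushotuchith → ashtushotuchuth.
Apply epenthesis: ashtushotuchuth → ashotushotuchuth.
So the correct form is ashotushotuchuth, option (A).
(B) eshtushotuchith is wrong: it fails to apply the sound rule(s).
(C) ashotushotu is wrong: it uses plural instead of singular for number.

A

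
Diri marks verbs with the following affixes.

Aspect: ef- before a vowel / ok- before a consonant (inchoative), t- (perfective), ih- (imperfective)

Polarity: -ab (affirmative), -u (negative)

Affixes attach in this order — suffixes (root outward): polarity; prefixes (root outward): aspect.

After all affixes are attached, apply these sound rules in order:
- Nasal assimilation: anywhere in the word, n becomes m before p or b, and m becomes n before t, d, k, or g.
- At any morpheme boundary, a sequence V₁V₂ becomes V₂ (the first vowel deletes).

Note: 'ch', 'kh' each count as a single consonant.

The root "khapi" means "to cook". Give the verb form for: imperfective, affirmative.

Attach aspect imperfective ih- → ihkhapi.
Attach polarity affirmative -ab → ihkhapiab.
Nasal assimilation: no change.
Apply vowel deletion: ihkhapiab → ihkhapab.

ihkhapab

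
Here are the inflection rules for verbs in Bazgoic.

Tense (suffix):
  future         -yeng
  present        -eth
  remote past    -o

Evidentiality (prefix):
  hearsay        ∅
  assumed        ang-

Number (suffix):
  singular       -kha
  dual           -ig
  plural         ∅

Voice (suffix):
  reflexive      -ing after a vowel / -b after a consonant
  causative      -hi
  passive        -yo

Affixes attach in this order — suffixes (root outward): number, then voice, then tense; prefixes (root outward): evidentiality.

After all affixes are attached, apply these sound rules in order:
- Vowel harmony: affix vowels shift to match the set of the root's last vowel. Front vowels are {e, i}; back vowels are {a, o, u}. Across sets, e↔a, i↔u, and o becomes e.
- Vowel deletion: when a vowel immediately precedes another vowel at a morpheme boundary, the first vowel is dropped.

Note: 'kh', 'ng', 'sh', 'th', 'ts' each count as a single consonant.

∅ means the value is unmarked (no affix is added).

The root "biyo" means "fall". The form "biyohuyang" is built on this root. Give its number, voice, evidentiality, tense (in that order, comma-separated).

plural, causative, hearsay, future

Segment: biyo-hi-yeng.
number: ∅ → plural.
voice: -hi → causative.
evidentiality: ∅ → hearsay.
tense: -yeng → future.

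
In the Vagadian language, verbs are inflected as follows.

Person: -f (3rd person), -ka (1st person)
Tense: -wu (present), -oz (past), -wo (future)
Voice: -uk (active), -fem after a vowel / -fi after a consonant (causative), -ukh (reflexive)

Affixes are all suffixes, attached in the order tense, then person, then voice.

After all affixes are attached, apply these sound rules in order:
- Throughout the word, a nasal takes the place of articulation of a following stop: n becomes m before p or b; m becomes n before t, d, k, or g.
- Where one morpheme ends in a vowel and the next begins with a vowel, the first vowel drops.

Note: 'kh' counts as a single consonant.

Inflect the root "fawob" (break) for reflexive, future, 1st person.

fawobwokukh

Attach tense future -wo → fawobwo.
Attach person 1st person -ka → fawobwoka.
Attach voice reflexive -ukh → fawobwokaukh.
Nasal assimilation: no change.
Apply vowel deletion: fawobwokaukh → fawobwokukh.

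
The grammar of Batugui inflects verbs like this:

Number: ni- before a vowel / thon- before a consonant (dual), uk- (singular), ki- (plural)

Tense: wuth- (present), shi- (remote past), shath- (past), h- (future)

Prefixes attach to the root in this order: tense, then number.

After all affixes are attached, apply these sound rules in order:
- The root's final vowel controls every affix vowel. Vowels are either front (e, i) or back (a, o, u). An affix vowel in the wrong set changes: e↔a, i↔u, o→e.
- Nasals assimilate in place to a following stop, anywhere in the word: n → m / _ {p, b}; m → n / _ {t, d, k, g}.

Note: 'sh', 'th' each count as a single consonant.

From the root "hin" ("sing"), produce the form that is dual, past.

Attach tense past shath- → shathhin.
Attach number dual thon- (before consonant 'sh') → thonshathhin.
Apply vowel harmony: thonshathhin → thenshethhin.
Nasal assimilation: no change.

thenshethhin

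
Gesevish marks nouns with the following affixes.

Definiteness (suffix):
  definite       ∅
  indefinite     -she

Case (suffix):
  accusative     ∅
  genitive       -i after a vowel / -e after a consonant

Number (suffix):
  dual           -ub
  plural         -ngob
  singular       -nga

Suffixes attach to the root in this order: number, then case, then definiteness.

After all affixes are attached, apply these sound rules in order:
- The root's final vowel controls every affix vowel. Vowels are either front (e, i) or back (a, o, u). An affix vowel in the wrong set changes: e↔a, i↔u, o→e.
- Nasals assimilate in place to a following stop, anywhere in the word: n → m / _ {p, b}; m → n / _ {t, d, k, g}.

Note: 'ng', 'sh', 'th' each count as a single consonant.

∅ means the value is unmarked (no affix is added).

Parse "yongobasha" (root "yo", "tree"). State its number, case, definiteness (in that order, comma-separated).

Segment: yo-ngob-e-she.
number: -ngob → plural.
case: -i/e → genitive.
definiteness: -she → indefinite.

plural, genitive, indefinite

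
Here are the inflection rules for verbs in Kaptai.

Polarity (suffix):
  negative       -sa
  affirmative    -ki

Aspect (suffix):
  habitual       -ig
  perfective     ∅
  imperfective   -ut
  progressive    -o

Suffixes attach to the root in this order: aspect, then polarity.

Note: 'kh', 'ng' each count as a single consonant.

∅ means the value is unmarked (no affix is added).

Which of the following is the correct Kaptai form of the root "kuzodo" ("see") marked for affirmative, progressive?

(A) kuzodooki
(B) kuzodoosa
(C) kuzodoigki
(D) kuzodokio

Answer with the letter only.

A

Attach aspect progressive -o → kuzodoo.
Attach polarity affirmative -ki → kuzodooki.
So the correct form is kuzodooki, option (A).
(B) kuzodoosa is wrong: it uses negative instead of affirmative for polarity.
(D) kuzodokio is wrong: it has the affixes in the wrong order.
(C) kuzodoigki is wrong: it uses habitual instead of progressive for aspect.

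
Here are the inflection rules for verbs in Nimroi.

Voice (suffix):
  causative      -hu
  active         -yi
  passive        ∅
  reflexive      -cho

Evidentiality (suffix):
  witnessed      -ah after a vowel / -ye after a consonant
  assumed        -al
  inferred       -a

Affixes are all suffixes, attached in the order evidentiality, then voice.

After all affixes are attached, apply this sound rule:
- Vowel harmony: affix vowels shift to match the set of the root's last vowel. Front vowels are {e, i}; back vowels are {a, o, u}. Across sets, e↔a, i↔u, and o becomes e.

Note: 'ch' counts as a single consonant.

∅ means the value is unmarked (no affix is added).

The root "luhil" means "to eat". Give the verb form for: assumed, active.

Attach evidentiality assumed -al → luhilal.
Attach voice active -yi → luhilalyi.
Apply vowel harmony: luhilalyi → luhilelyi.

luhilelyi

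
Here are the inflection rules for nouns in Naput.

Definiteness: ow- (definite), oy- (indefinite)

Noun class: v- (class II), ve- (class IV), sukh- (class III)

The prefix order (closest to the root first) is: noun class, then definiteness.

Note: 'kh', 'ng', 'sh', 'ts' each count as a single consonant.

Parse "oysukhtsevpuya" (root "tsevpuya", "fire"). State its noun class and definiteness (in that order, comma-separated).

Segment: oy-sukh-tsevpuya.
noun class: sukh- → class III.
definiteness: oy- → indefinite.

class III, indefinite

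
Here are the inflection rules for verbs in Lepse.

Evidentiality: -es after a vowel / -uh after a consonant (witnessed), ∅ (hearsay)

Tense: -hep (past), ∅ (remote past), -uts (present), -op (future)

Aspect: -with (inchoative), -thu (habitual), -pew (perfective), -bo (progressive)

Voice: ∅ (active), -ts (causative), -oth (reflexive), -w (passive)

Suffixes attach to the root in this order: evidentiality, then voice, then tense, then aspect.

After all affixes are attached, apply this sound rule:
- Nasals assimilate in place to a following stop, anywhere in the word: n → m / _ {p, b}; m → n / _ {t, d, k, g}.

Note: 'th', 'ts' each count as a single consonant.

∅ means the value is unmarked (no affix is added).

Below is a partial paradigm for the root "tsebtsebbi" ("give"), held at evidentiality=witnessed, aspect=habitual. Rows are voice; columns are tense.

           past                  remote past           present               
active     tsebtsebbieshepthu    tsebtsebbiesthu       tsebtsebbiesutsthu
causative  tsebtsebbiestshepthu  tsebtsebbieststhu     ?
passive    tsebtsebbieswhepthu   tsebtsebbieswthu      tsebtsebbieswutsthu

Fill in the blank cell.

Attach evidentiality witnessed -es (after vowel 'i') → tsebtsebbies.
Attach voice causative -ts → tsebtsebbiests.
Attach tense present -uts → tsebtsebbiestsuts.
Attach aspect habitual -thu → tsebtsebbiestsutsthu.
Nasal assimilation: no change.

tsebtsebbiestsutsthu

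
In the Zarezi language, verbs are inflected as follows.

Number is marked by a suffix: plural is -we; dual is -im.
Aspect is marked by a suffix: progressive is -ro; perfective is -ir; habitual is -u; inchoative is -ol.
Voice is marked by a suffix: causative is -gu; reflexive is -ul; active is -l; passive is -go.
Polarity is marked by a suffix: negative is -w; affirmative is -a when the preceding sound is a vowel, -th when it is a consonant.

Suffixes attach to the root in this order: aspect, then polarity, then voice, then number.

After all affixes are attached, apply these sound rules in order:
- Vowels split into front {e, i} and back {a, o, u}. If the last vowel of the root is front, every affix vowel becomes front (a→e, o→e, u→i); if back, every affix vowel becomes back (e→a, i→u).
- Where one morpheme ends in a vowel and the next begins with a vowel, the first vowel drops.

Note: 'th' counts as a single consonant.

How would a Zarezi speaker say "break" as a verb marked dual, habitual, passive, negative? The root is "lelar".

Attach aspect habitual -u → lelaru.
Attach polarity negative -w → lelaruw.
Attach voice passive -go → lelaruwgo.
Attach number dual -im → lelaruwgoim.
Apply vowel harmony: lelaruwgoim → lelaruwgoum.
Apply vowel deletion: lelaruwgoum → lelaruwgum.

lelaruwgum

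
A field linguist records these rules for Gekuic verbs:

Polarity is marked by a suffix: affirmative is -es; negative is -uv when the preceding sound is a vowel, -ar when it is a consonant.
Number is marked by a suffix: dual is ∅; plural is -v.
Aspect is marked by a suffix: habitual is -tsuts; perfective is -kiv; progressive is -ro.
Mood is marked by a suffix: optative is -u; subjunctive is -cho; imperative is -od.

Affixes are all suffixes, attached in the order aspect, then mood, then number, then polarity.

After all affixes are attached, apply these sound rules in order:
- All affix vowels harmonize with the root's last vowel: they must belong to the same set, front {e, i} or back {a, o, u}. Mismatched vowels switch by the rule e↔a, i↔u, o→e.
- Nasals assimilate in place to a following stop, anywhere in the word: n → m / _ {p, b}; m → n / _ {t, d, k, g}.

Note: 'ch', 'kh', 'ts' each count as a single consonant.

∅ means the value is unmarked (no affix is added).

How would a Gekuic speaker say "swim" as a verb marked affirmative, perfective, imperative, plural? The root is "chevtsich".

Attach aspect perfective -kiv → chevtsichkiv.
Attach mood imperative -od → chevtsichkivod.
Attach number plural -v → chevtsichkivodv.
Attach polarity affirmative -es → chevtsichkivodves.
Apply vowel harmony: chevtsichkivodves → chevtsichkivedves.
Nasal assimilation: no change.

chevtsichkivedves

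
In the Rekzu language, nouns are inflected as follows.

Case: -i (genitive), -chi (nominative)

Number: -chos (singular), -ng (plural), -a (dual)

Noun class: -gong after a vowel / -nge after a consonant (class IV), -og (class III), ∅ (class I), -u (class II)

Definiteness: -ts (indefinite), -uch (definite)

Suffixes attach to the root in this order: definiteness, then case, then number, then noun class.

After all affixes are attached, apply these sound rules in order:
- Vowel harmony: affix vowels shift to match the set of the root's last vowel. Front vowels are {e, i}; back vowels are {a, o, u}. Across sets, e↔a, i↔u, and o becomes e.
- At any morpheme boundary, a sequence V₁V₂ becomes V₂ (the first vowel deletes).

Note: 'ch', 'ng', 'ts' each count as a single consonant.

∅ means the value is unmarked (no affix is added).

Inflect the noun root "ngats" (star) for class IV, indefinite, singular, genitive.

Attach definiteness indefinite -ts → ngatsts.
Attach case genitive -i → ngatstsi.
Attach number singular -chos → ngatstsichos.
Attach noun class class IV -nge (after consonant 's') → ngatstsichosnge.
Apply vowel harmony: ngatstsichosnge → ngatstsuchosnga.
Vowel deletion: no change.

ngatstsuchosnga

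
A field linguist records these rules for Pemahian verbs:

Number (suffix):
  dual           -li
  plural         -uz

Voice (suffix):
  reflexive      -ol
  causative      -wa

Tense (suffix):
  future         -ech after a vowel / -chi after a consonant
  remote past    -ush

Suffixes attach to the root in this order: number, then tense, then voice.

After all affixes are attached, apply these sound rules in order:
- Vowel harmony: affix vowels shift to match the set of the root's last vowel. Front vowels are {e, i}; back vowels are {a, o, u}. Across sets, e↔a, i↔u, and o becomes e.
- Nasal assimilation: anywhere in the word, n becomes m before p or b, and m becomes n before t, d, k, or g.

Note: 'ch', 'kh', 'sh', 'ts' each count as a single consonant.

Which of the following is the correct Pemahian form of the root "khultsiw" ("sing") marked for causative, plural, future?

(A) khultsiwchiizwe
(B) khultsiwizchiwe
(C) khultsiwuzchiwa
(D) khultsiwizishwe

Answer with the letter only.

Attach number plural -uz → khultsiwuz.
Attach tense future -chi (after consonant 'z') → khultsiwuzchi.
Attach voice causative -wa → khultsiwuzchiwa.
Apply vowel harmony: khultsiwuzchiwa → khultsiwizchiwe.
Nasal assimilation: no change.
So the correct form is khultsiwizchiwe, option (B).
(D) khultsiwizishwe is wrong: it uses remote past instead of future for tense.
(A) khultsiwchiizwe is wrong: it has the affixes in the wrong order.
(C) khultsiwuzchiwa is wrong: it fails to apply the sound rule(s).

B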